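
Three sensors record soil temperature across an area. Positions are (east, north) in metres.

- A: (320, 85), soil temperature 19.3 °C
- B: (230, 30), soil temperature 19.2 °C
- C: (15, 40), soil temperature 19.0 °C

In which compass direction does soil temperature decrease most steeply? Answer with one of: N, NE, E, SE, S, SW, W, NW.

W

Differences from A: to B (Δx, Δy, Δh) = (-90, -55, -0.1); to C = (-305, -45, -0.3).
Solve a·Δx + b·Δy = ΔT: det = (-90)·(-45) − (-305)·(-55) = -12725.
∂T/∂x = [(-0.1)·(-45) − (-0.3)·(-55)] / -12725 = +0.0009430
∂T/∂y = [(-90)·(-0.3) − (-305)·(-0.1)] / -12725 = +0.0002750
Steepest decrease is along −∇f = (-0.0009430 E, -0.0002750 N) → west.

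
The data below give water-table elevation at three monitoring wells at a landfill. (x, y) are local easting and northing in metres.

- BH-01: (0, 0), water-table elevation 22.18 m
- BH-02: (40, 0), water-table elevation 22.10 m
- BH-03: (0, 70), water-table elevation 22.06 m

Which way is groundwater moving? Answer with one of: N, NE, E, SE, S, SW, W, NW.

∂h/∂x = (22.10 − 22.18) / (40 − 0) = -0.002000
∂h/∂y = (22.06 − 22.18) / (70 − 0) = -0.001714
Flow = −∇h = (+0.002000 east, +0.001714 north), which points northeast.

NE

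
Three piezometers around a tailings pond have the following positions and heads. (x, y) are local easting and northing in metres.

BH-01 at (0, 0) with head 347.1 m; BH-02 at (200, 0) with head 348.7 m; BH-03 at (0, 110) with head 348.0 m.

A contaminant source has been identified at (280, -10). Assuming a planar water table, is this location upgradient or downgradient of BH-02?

∂h/∂x = (348.7 − 347.1) / (200 − 0) = +0.008000
∂h/∂y = (348.0 − 347.1) / (110 − 0) = +0.008182
Head at (280, -10) = 347.1 + (+0.008000)·(280) + (+0.008182)·(-10) = 349.26 m.
That is higher than the 348.7 m at BH-02, so the point is upgradient.

upgradient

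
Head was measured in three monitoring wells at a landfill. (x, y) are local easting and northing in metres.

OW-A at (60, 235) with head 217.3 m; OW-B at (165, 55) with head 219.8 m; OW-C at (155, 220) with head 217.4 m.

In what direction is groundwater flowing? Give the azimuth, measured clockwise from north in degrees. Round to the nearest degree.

005°

Taking OW-A as reference: OW-B−OW-A = (105, -180, +2.5); OW-C−OW-A = (95, -15, +0.1).
Determinant of the coordinate differences = 105·(-15) − 95·(-180) = 15525.
∂h/∂x = [(+2.5)·(-15) − (+0.1)·(-180)] / 15525 = -0.001256
∂h/∂y = [105·(+0.1) − 95·(+2.5)] / 15525 = -0.01462
Flow direction (−∇h) has components (+0.001256 E, +0.01462 N).
Azimuth = atan2(E, N) = atan2(+0.001256, +0.01462) = 4.9° ≈ 005°.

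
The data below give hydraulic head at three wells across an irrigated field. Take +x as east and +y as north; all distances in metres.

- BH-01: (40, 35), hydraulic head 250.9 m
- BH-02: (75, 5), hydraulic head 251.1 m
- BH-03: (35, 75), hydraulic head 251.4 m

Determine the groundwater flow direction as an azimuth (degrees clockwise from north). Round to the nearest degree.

With h = a·x + b·y + c and BH-01 as origin, the differences give:
  35·a + (-30)·b = +0.2
  (-5)·a + 40·b = +0.5
Eliminate b (×40 and ×(-30), subtract): 1250·a = 23.00 → a = ∂h/∂x = +0.01840
Back-substitute: b = ∂h/∂y = +0.01480.
Flow direction (−∇h) has components (-0.01840 E, -0.01480 N).
Azimuth = atan2(E, N) = atan2(-0.01840, -0.01480) = 231.2° ≈ 231°.

231°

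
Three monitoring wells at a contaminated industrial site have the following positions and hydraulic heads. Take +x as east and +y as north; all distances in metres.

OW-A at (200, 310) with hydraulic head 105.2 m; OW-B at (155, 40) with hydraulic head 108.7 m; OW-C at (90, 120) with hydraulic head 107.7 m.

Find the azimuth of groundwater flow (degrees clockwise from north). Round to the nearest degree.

Three-point gradient (reference OW-A): Δ to OW-B = (-45, -270, +3.5), Δ to OW-C = (-110, -190, +2.5).
∂h/∂x = -0.0004728, ∂h/∂y = -0.01288 (det = -21150).
Flow direction (−∇h) has components (+0.0004728 E, +0.01288 N).
Azimuth = atan2(E, N) = atan2(+0.0004728, +0.01288) = 2.1° ≈ 002°.

002°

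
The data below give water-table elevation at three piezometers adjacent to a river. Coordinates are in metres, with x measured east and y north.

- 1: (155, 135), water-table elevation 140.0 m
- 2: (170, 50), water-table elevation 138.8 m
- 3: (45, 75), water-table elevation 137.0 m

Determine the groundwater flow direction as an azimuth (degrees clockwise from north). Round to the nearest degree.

226°

With h = a·x + b·y + c and 1 as origin, the differences give:
  15·a + (-85)·b = -1.2
  (-110)·a + (-60)·b = -3.0
Eliminate b (×(-60) and ×(-85), subtract): -10250·a = -183.00 → a = ∂h/∂x = +0.01785
Back-substitute: b = ∂h/∂y = +0.01727.
Flow direction (−∇h) has components (-0.01785 E, -0.01727 N).
Azimuth = atan2(E, N) = atan2(-0.01785, -0.01727) = 226.0° ≈ 226°.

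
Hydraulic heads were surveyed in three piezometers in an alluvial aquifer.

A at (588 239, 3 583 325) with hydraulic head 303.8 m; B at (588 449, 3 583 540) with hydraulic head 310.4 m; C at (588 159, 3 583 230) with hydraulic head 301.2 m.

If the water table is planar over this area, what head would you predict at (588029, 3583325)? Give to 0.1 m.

Differences from A: to B (Δx, Δy, Δh) = (210, 215, +6.6); to C = (-80, -95, -2.6).
Solve a·Δx + b·Δy = Δh: det = 210·(-95) − (-80)·215 = -2750.
∂h/∂x = [(+6.6)·(-95) − (-2.6)·215] / -2750 = +0.02473
∂h/∂y = [210·(-2.6) − (-80)·(+6.6)] / -2750 = +0.006545
h(588029, 3583325) = 303.8 + (+0.02473)·(-210) + (+0.006545)·(0) = 303.8 -5.193 +0.000 = 298.607 m.

298.6 m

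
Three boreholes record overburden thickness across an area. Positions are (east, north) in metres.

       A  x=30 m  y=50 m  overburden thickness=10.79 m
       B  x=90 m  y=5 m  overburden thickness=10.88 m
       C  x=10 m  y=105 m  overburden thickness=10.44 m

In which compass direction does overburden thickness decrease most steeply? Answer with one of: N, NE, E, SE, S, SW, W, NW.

NE

Differences from A: to B (Δx, Δy, Δh) = (60, -45, +0.09); to C = (-20, 55, -0.35).
Solve a·Δx + b·Δy = Δd: det = 60·55 − (-20)·(-45) = 2400.
∂d/∂x = [(+0.09)·55 − (-0.35)·(-45)] / 2400 = -0.004500
∂d/∂y = [60·(-0.35) − (-20)·(+0.09)] / 2400 = -0.008000
Steepest decrease is along −∇f = (+0.004500 E, +0.008000 N) → northeast.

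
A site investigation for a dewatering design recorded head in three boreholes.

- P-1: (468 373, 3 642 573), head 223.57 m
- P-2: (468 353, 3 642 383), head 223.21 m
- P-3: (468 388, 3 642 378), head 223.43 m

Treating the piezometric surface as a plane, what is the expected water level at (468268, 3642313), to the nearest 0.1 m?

222.6 m

Differences from P-1: to P-2 (Δx, Δy, Δh) = (-20, -190, -0.36); to P-3 = (15, -195, -0.14).
Solve a·Δx + b·Δy = Δh: det = (-20)·(-195) − 15·(-190) = 6750.
∂h/∂x = [(-0.36)·(-195) − (-0.14)·(-190)] / 6750 = +0.006459
∂h/∂y = [(-20)·(-0.14) − 15·(-0.36)] / 6750 = +0.001215
h(468268, 3642313) = 223.57 + (+0.006459)·(-105) + (+0.001215)·(-260) = 223.57 -0.678 -0.316 = 222.576 m.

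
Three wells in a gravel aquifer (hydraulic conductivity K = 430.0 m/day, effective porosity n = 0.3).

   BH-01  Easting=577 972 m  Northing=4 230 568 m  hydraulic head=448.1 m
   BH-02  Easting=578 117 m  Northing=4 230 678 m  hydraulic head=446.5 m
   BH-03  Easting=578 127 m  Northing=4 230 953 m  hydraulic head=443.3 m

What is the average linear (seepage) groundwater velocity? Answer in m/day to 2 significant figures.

With h = a·x + b·y + c and BH-01 as origin, the differences give:
  145·a + 110·b = -1.6
  155·a + 385·b = -4.8
Eliminate b (×385 and ×110, subtract): 38775·a = -88.00 → a = ∂h/∂x = -0.002270
Back-substitute: b = ∂h/∂y = -0.01155.
|∇h| = √(-0.002270² + -0.01155²) = 0.01177
Seepage velocity v = K·i/n = 430.0 × 0.01177 / 0.3 = 16.87 m/day.

17 m/day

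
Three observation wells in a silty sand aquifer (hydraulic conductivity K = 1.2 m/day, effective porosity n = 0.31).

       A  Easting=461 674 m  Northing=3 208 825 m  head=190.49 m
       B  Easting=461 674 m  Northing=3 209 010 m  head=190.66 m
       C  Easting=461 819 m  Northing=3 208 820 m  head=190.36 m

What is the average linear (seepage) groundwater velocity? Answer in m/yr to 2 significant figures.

1.8 m/yr

Differences from A: to B (Δx, Δy, Δh) = (0, 185, +0.17); to C = (145, -5, -0.13).
Solve a·Δx + b·Δy = Δh: det = 0·(-5) − 145·185 = -26825.
∂h/∂x = [(+0.17)·(-5) − (-0.13)·185] / -26825 = -0.0008649
∂h/∂y = [0·(-0.13) − 145·(+0.17)] / -26825 = +0.0009189
|∇h| = √(-0.0008649² + 0.0009189²) = 0.001262
Seepage velocity v = K·i/n = 1.2 × 0.001262 / 0.31 = 0.004885 m/day = 1.784 m/yr.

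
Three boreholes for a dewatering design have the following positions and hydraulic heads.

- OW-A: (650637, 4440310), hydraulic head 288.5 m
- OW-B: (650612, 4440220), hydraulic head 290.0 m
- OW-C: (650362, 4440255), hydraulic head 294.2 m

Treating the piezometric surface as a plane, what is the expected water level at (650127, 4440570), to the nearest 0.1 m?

294.9 m

With h = a·x + b·y + c and OW-A as origin, the differences give:
  (-25)·a + (-90)·b = +1.5
  (-275)·a + (-55)·b = +5.7
Eliminate b (×(-55) and ×(-90), subtract): -23375·a = 430.50 → a = ∂h/∂x = -0.01842
Back-substitute: b = ∂h/∂y = -0.01155.
h(650127, 4440570) = 288.5 + (-0.01842)·(-510) + (-0.01155)·(260) = 288.5 +9.393 -3.003 = 294.890 m.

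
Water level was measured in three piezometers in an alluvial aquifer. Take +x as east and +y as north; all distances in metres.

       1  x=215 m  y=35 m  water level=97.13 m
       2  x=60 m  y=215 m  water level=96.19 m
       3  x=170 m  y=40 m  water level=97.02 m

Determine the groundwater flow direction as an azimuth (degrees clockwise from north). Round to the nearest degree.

329°

Three-point gradient (reference 1): Δ to 2 = (-155, 180, -0.94), Δ to 3 = (-45, 5, -0.11).
∂h/∂x = +0.002061, ∂h/∂y = -0.003447 (det = 7325).
Flow direction (−∇h) has components (-0.002061 E, +0.003447 N).
Azimuth = atan2(E, N) = atan2(-0.002061, +0.003447) = 329.1° ≈ 329°.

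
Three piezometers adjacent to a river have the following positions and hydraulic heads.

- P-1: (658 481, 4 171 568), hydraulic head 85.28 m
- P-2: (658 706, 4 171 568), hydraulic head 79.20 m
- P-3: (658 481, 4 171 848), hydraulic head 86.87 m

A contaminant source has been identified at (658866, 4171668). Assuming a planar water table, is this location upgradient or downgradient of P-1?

downgradient

∂h/∂x = (79.20 − 85.28) / (658706 − 658481) = -0.02702
∂h/∂y = (86.87 − 85.28) / (4171848 − 4171568) = +0.005679
Head at (658866, 4171668) = 85.28 + (-0.02702)·(385) + (+0.005679)·(100) = 75.44 m.
That is lower than the 85.28 m at P-1, so the point is downgradient.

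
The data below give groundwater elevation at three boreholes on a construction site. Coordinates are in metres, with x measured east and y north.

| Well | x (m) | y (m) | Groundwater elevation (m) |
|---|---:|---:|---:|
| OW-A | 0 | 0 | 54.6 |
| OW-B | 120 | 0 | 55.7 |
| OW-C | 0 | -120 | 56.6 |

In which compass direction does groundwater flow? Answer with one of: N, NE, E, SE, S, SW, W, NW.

NW

∂h/∂x = (55.7 − 54.6) / (120 − 0) = +0.009167
∂h/∂y = (56.6 − 54.6) / (-120 − 0) = -0.01667
Flow = −∇h = (-0.009167 east, +0.01667 north), which points northwest.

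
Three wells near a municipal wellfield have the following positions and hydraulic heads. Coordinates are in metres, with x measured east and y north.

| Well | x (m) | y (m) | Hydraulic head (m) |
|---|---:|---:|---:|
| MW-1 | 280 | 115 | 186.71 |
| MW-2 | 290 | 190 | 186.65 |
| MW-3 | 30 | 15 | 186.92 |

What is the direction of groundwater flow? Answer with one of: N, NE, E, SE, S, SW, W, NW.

Differences from MW-1: to MW-2 (Δx, Δy, Δh) = (10, 75, -0.06); to MW-3 = (-250, -100, +0.21).
Determinant of the coordinate differences = 10·(-100) − (-250)·75 = 17750.
∂h/∂x = [(-0.06)·(-100) − (+0.21)·75] / 17750 = -0.0005493
∂h/∂y = [10·(+0.21) − (-250)·(-0.06)] / 17750 = -0.0007268
Flow = −∇h = (+0.0005493 east, +0.0007268 north), which points northeast.

NE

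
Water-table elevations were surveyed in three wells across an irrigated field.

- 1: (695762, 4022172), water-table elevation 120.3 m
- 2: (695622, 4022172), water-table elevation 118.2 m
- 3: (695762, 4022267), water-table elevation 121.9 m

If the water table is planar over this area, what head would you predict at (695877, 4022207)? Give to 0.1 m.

122.6 m

∂h/∂x = (118.2 − 120.3) / (695622 − 695762) = +0.01500
∂h/∂y = (121.9 − 120.3) / (4022267 − 4022172) = +0.01684
h(695877, 4022207) = 120.3 + (+0.01500)·(115) + (+0.01684)·(35) = 120.3 +1.725 +0.589 = 122.614 m.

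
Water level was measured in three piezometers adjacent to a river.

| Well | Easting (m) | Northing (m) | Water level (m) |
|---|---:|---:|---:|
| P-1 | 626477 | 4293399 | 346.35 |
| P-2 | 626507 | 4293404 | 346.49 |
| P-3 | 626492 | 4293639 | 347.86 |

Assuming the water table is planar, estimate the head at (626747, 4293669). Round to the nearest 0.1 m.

349.0 m

With h = a·x + b·y + c and P-1 as origin, the differences give:
  30·a + 5·b = +0.14
  15·a + 240·b = +1.51
Eliminate b (×240 and ×5, subtract): 7125·a = 26.050 → a = ∂h/∂x = +0.003656
Back-substitute: b = ∂h/∂y = +0.006063.
h(626747, 4293669) = 346.35 + (+0.003656)·(270) + (+0.006063)·(270) = 346.35 +0.987 +1.637 = 348.974 m.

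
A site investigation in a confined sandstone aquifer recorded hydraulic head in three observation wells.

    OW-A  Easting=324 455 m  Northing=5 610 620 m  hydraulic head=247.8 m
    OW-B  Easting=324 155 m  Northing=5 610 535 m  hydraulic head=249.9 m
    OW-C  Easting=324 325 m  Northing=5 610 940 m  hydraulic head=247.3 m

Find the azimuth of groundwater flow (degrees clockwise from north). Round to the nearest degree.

056°

Differences from OW-A: to OW-B (Δx, Δy, Δh) = (-300, -85, +2.1); to OW-C = (-130, 320, -0.5).
Determinant of the coordinate differences = (-300)·320 − (-130)·(-85) = -107050.
∂h/∂x = [(+2.1)·320 − (-0.5)·(-85)] / -107050 = -0.005880
∂h/∂y = [(-300)·(-0.5) − (-130)·(+2.1)] / -107050 = -0.003951
Flow direction (−∇h) has components (+0.005880 E, +0.003951 N).
Azimuth = atan2(E, N) = atan2(+0.005880, +0.003951) = 56.1° ≈ 056°.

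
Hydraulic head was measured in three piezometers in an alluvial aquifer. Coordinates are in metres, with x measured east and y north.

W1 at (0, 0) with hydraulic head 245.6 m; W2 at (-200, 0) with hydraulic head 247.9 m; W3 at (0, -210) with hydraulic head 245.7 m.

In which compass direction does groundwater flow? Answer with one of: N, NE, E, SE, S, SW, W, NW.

E

∂h/∂x = (247.9 − 245.6) / (-200 − 0) = -0.01150
∂h/∂y = (245.7 − 245.6) / (-210 − 0) = -0.0004762
Flow = −∇h = (+0.01150 east, +0.0004762 north), which points east.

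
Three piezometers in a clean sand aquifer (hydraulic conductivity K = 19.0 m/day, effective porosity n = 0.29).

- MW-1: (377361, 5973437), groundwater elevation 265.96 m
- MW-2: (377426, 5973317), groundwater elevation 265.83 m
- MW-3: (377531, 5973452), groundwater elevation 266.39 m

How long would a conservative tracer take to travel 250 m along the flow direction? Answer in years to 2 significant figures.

Differences from MW-1: to MW-2 (Δx, Δy, Δh) = (65, -120, -0.13); to MW-3 = (170, 15, +0.43).
Determinant of the coordinate differences = 65·15 − 170·(-120) = 21375.
∂h/∂x = [(-0.13)·15 − (+0.43)·(-120)] / 21375 = +0.002323
∂h/∂y = [65·(+0.43) − 170·(-0.13)] / 21375 = +0.002342
|∇h| = √(0.002323² + 0.002342²) = 0.003299
Seepage velocity v = K·i/n = 19.0 × 0.003299 / 0.29 = 0.2161 m/day.
t = 250 / 0.2161 = 1157 days = 3.17 years.

3.2 years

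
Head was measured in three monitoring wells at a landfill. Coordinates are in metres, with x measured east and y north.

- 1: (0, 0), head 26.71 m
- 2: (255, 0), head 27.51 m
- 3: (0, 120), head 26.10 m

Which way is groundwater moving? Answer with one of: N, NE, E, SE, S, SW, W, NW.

NW

∂h/∂x = (27.51 − 26.71) / (255 − 0) = +0.003137
∂h/∂y = (26.10 − 26.71) / (120 − 0) = -0.005083
Flow = −∇h = (-0.003137 east, +0.005083 north), which points northwest.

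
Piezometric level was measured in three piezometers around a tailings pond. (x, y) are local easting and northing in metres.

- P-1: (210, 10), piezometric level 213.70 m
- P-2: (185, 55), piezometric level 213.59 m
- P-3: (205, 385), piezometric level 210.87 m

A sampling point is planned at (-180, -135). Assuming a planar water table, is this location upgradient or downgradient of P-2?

upgradient

Differences from P-1: to P-2 (Δx, Δy, Δh) = (-25, 45, -0.11); to P-3 = (-5, 375, -2.83).
Solve a·Δx + b·Δy = Δh: det = (-25)·375 − (-5)·45 = -9150.
∂h/∂x = [(-0.11)·375 − (-2.83)·45] / -9150 = -0.009410
∂h/∂y = [(-25)·(-2.83) − (-5)·(-0.11)] / -9150 = -0.007672
Head at (-180, -135) = 213.70 + (-0.009410)·(-390) + (-0.007672)·(-145) = 218.48 m.
That is higher than the 213.59 m at P-2, so the point is upgradient.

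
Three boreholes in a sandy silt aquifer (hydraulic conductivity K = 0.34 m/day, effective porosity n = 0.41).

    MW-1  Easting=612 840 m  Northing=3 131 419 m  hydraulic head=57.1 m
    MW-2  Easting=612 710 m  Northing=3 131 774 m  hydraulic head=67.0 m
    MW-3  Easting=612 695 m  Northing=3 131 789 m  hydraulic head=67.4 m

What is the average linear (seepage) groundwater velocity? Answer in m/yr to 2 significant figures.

8.7 m/yr

Three-point gradient (reference MW-1): Δ to MW-2 = (-130, 355, +9.9), Δ to MW-3 = (-145, 370, +10.3).
∂h/∂x = +0.001926, ∂h/∂y = +0.02859 (det = 3375).
|∇h| = √(0.001926² + 0.02859²) = 0.02865
Seepage velocity v = K·i/n = 0.34 × 0.02865 / 0.41 = 0.02376 m/day = 8.678 m/yr.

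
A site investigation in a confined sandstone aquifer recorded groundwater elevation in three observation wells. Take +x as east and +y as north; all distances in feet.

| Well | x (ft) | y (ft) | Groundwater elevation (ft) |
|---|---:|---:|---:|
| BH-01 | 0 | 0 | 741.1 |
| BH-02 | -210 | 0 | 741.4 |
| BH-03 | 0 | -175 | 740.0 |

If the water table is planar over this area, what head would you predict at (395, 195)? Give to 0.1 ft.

741.8 ft

∂h/∂x = (741.4 − 741.1) / (-210 − 0) = -0.001429
∂h/∂y = (740.0 − 741.1) / (-175 − 0) = +0.006286
h(395, 195) = 741.1 + (-0.001429)·(395) + (+0.006286)·(195) = 741.1 -0.564 +1.226 = 741.761 ft.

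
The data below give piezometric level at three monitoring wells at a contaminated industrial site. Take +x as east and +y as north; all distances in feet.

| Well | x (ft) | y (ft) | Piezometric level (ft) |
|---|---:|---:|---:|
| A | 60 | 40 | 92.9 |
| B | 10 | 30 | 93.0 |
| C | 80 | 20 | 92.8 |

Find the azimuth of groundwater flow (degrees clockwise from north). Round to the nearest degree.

Differences from A: to B (Δx, Δy, Δh) = (-50, -10, +0.1); to C = (20, -20, -0.1).
Determinant of the coordinate differences = (-50)·(-20) − 20·(-10) = 1200.
∂h/∂x = [(+0.1)·(-20) − (-0.1)·(-10)] / 1200 = -0.002500
∂h/∂y = [(-50)·(-0.1) − 20·(+0.1)] / 1200 = +0.002500
Flow direction (−∇h) has components (+0.002500 E, -0.002500 N).
Azimuth = atan2(E, N) = atan2(+0.002500, -0.002500) = 135.0° ≈ 135°.

135°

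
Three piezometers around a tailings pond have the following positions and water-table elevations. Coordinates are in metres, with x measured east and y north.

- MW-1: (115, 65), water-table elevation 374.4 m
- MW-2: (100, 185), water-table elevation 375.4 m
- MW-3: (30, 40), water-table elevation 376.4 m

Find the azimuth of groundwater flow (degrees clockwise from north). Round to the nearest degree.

Taking MW-1 as reference: MW-2−MW-1 = (-15, 120, +1.0); MW-3−MW-1 = (-85, -25, +2.0).
Solve a·Δx + b·Δy = Δh: det = (-15)·(-25) − (-85)·120 = 10575.
∂h/∂x = [(+1.0)·(-25) − (+2.0)·120] / 10575 = -0.02506
∂h/∂y = [(-15)·(+2.0) − (-85)·(+1.0)] / 10575 = +0.005201
Flow direction (−∇h) has components (+0.02506 E, -0.005201 N).
Azimuth = atan2(E, N) = atan2(+0.02506, -0.005201) = 101.7° ≈ 102°.

102°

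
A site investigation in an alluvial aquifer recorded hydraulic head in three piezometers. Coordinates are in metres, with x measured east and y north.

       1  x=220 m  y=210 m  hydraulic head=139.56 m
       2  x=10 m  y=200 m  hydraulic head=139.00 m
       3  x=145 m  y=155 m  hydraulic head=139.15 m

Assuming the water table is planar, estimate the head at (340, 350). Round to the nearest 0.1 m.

140.4 m

Differences from 1: to 2 (Δx, Δy, Δh) = (-210, -10, -0.56); to 3 = (-75, -55, -0.41).
Determinant of the coordinate differences = (-210)·(-55) − (-75)·(-10) = 10800.
∂h/∂x = [(-0.56)·(-55) − (-0.41)·(-10)] / 10800 = +0.002472
∂h/∂y = [(-210)·(-0.41) − (-75)·(-0.56)] / 10800 = +0.004083
h(340, 350) = 139.56 + (+0.002472)·(120) + (+0.004083)·(140) = 139.56 +0.297 +0.572 = 140.428 m.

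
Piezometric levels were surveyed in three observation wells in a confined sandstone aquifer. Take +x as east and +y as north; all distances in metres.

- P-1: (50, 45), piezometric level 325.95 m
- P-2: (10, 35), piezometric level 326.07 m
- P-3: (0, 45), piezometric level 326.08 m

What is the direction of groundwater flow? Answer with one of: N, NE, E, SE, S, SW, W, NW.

NE

With h = a·x + b·y + c and P-1 as origin, the differences give:
  (-40)·a + (-10)·b = +0.12
  (-50)·a + 0·b = +0.13
Eliminate b (×0 and ×(-10), subtract): -500·a = 1.300 → a = ∂h/∂x = -0.002600
Back-substitute: b = ∂h/∂y = -0.001600.
Flow = −∇h = (+0.002600 east, +0.001600 north), which points northeast.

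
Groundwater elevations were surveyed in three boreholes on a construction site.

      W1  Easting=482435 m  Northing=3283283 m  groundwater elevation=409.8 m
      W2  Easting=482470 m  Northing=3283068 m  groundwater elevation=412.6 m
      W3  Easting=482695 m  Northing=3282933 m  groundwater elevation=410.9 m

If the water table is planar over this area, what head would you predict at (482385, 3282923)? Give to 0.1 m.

Differences from W1: to W2 (Δx, Δy, Δh) = (35, -215, +2.8); to W3 = (260, -350, +1.1).
Solve a·Δx + b·Δy = Δh: det = 35·(-350) − 260·(-215) = 43650.
∂h/∂x = [(+2.8)·(-350) − (+1.1)·(-215)] / 43650 = -0.01703
∂h/∂y = [35·(+1.1) − 260·(+2.8)] / 43650 = -0.01580
h(482385, 3282923) = 409.8 + (-0.01703)·(-50) + (-0.01580)·(-360) = 409.8 +0.852 +5.687 = 416.338 m.

416.3 m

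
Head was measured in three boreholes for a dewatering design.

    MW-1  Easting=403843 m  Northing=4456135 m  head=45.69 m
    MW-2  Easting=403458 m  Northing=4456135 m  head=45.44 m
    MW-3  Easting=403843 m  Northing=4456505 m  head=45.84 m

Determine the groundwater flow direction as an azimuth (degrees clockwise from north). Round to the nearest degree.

∂h/∂x = (45.44 − 45.69) / (403458 − 403843) = +0.0006494
∂h/∂y = (45.84 − 45.69) / (4456505 − 4456135) = +0.0004054
Flow direction (−∇h) has components (-0.0006494 E, -0.0004054 N).
Azimuth = atan2(E, N) = atan2(-0.0006494, -0.0004054) = 238.0° ≈ 238°.

238°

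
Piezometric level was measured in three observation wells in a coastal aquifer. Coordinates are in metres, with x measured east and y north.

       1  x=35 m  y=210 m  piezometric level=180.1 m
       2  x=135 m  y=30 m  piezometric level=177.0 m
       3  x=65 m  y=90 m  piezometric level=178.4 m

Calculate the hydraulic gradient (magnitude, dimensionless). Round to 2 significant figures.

With h = a·x + b·y + c and 1 as origin, the differences give:
  100·a + (-180)·b = -3.1
  30·a + (-120)·b = -1.7
Eliminate b (×(-120) and ×(-180), subtract): -6600·a = 66.00 → a = ∂h/∂x = -0.01000
Back-substitute: b = ∂h/∂y = +0.01167.
|∇h| = √(-0.01000² + 0.01167²) = 0.01537

0.015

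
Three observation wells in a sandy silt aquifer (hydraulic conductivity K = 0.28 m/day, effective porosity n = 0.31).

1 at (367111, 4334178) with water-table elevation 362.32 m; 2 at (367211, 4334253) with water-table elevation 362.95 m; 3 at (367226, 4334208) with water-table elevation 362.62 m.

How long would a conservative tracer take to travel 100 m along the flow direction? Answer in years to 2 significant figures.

40 years

With h = a·x + b·y + c and 1 as origin, the differences give:
  100·a + 75·b = +0.63
  115·a + 30·b = +0.30
Eliminate b (×30 and ×75, subtract): -5625·a = -3.600 → a = ∂h/∂x = +0.0006400
Back-substitute: b = ∂h/∂y = +0.007547.
|∇h| = √(0.0006400² + 0.007547²) = 0.007574
Seepage velocity v = K·i/n = 0.28 × 0.007574 / 0.31 = 0.006841 m/day.
t = 100 / 0.006841 = 1.462e+04 days = 40 years.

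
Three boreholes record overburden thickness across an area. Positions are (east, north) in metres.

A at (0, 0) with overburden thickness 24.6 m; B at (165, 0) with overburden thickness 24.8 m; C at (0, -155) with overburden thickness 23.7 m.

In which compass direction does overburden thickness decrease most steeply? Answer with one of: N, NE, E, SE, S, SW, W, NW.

S

∂d/∂x = (24.8 − 24.6) / (165 − 0) = +0.001212
∂d/∂y = (23.7 − 24.6) / (-155 − 0) = +0.005806
Steepest decrease is along −∇f = (-0.001212 E, -0.005806 N) → south.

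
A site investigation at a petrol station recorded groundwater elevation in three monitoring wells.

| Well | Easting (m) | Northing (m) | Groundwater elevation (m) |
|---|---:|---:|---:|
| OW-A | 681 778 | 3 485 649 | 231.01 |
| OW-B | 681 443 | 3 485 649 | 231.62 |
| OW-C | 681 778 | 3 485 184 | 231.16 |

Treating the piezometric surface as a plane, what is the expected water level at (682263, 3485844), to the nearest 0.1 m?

∂h/∂x = (231.62 − 231.01) / (681443 − 681778) = -0.001821
∂h/∂y = (231.16 − 231.01) / (3485184 − 3485649) = -0.0003226
h(682263, 3485844) = 231.01 + (-0.001821)·(485) + (-0.0003226)·(195) = 231.01 -0.883 -0.063 = 230.064 m.

230.1 m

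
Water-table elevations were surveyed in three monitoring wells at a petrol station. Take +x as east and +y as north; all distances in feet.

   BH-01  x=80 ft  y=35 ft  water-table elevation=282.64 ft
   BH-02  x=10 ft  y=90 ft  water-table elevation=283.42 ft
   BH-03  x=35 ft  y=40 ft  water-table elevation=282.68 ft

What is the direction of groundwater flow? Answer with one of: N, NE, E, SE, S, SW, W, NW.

S

Taking BH-01 as reference: BH-02−BH-01 = (-70, 55, +0.78); BH-03−BH-01 = (-45, 5, +0.04).
Solve a·Δx + b·Δy = Δh: det = (-70)·5 − (-45)·55 = 2125.
∂h/∂x = [(+0.78)·5 − (+0.04)·55] / 2125 = +0.0008000
∂h/∂y = [(-70)·(+0.04) − (-45)·(+0.78)] / 2125 = +0.01520
Flow = −∇h = (-0.0008000 east, -0.01520 north), which points south.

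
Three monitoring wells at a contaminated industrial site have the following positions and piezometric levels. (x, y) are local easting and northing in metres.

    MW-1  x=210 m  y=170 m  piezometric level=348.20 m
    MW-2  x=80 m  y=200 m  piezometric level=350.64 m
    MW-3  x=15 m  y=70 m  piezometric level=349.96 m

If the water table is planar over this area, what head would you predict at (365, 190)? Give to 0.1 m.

Taking MW-1 as reference: MW-2−MW-1 = (-130, 30, +2.44); MW-3−MW-1 = (-195, -100, +1.76).
Solve a·Δx + b·Δy = Δh: det = (-130)·(-100) − (-195)·30 = 18850.
∂h/∂x = [(+2.44)·(-100) − (+1.76)·30] / 18850 = -0.01575
∂h/∂y = [(-130)·(+1.76) − (-195)·(+2.44)] / 18850 = +0.01310
h(365, 190) = 348.20 + (-0.01575)·(155) + (+0.01310)·(20) = 348.20 -2.441 +0.262 = 346.022 m.

346.0 m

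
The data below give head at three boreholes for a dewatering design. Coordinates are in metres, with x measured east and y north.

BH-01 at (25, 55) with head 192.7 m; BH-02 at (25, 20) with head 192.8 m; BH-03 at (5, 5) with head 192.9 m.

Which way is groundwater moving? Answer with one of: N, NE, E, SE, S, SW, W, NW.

With h = a·x + b·y + c and BH-01 as origin, the differences give:
  0·a + (-35)·b = +0.1
  (-20)·a + (-50)·b = +0.2
Eliminate b (×(-50) and ×(-35), subtract): -700·a = 2.00 → a = ∂h/∂x = -0.002857
Back-substitute: b = ∂h/∂y = -0.002857.
Flow = −∇h = (+0.002857 east, +0.002857 north), which points northeast.

NE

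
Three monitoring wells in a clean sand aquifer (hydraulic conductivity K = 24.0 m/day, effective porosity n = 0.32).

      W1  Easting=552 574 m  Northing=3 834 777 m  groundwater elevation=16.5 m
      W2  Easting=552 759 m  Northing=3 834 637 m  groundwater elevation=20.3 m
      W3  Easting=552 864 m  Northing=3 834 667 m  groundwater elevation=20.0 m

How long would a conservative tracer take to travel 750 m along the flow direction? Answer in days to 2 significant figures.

With h = a·x + b·y + c and W1 as origin, the differences give:
  185·a + (-140)·b = +3.8
  290·a + (-110)·b = +3.5
Eliminate b (×(-110) and ×(-140), subtract): 20250·a = 72.00 → a = ∂h/∂x = +0.003556
Back-substitute: b = ∂h/∂y = -0.02244.
|∇h| = √(0.003556² + -0.02244²) = 0.02272
Seepage velocity v = K·i/n = 24.0 × 0.02272 / 0.32 = 1.704 m/day.
t = 750 / 1.704 = 440.1 days.

440 days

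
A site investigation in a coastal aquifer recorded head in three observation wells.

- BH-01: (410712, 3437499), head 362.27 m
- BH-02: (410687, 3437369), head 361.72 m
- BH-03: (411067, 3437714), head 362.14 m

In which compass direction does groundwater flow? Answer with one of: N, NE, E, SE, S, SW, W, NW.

SE

Taking BH-01 as reference: BH-02−BH-01 = (-25, -130, -0.55); BH-03−BH-01 = (355, 215, -0.13).
Solve a·Δx + b·Δy = Δh: det = (-25)·215 − 355·(-130) = 40775.
∂h/∂x = [(-0.55)·215 − (-0.13)·(-130)] / 40775 = -0.003315
∂h/∂y = [(-25)·(-0.13) − 355·(-0.55)] / 40775 = +0.004868
Flow = −∇h = (+0.003315 east, -0.004868 north), which points southeast.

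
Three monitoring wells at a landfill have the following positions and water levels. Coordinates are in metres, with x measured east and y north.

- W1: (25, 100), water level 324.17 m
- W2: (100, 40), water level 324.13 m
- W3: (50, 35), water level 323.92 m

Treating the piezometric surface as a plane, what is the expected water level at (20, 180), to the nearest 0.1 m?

324.6 m

Three-point gradient (reference W1): Δ to W2 = (75, -60, -0.04), Δ to W3 = (25, -65, -0.25).
∂h/∂x = +0.003674, ∂h/∂y = +0.005259 (det = -3375).
h(20, 180) = 324.17 + (+0.003674)·(-5) + (+0.005259)·(80) = 324.17 -0.018 +0.421 = 324.572 m.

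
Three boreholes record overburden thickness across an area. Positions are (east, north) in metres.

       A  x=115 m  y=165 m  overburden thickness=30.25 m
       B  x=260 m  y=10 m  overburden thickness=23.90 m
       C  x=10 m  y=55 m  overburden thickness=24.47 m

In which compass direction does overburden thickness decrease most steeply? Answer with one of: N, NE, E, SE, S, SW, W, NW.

S

Taking A as reference: B−A = (145, -155, -6.35); C−A = (-105, -110, -5.78).
Solve a·Δx + b·Δy = Δd: det = 145·(-110) − (-105)·(-155) = -32225.
∂d/∂x = [(-6.35)·(-110) − (-5.78)·(-155)] / -32225 = +0.006126
∂d/∂y = [145·(-5.78) − (-105)·(-6.35)] / -32225 = +0.04670
Steepest decrease is along −∇f = (-0.006126 E, -0.04670 N) → south.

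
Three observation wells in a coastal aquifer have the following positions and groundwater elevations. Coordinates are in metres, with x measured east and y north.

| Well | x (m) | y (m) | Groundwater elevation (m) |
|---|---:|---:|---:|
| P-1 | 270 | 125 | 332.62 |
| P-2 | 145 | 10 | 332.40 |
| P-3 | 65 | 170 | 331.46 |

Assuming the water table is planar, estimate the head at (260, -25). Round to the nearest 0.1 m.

With h = a·x + b·y + c and P-1 as origin, the differences give:
  (-125)·a + (-115)·b = -0.22
  (-205)·a + 45·b = -1.16
Eliminate b (×45 and ×(-115), subtract): -29200·a = -143.300 → a = ∂h/∂x = +0.004908
Back-substitute: b = ∂h/∂y = -0.003421.
h(260, -25) = 332.62 + (+0.004908)·(-10) + (-0.003421)·(-150) = 332.62 -0.049 +0.513 = 333.084 m.

333.1 m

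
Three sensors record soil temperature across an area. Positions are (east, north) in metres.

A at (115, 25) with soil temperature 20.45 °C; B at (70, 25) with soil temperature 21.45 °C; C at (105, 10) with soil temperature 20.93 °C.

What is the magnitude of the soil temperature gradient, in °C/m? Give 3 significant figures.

Differences from A: to B (Δx, Δy, Δh) = (-45, 0, +1.00); to C = (-10, -15, +0.48).
Determinant of the coordinate differences = (-45)·(-15) − (-10)·0 = 675.
∂T/∂x = [(+1.00)·(-15) − (+0.48)·0] / 675 = -0.02222
∂T/∂y = [(-45)·(+0.48) − (-10)·(+1.00)] / 675 = -0.01719
|∇f| = √(-0.02222² + -0.01719²) = 0.02809 °C/m

0.0281 °C/m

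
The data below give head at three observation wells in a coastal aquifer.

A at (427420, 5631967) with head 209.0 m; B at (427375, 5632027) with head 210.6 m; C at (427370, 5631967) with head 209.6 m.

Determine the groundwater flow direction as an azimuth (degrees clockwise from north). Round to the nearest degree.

With h = a·x + b·y + c and A as origin, the differences give:
  (-45)·a + 60·b = +1.6
  (-50)·a + 0·b = +0.6
Eliminate b (×0 and ×60, subtract): 3000·a = -36.00 → a = ∂h/∂x = -0.01200
Back-substitute: b = ∂h/∂y = +0.01767.
Flow direction (−∇h) has components (+0.01200 E, -0.01767 N).
Azimuth = atan2(E, N) = atan2(+0.01200, -0.01767) = 145.8° ≈ 146°.

146°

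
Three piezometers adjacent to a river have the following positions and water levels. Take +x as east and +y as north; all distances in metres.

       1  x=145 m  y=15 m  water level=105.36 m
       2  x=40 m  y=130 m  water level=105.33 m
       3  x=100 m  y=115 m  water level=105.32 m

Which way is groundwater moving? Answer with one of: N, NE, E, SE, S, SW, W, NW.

NE

Taking 1 as reference: 2−1 = (-105, 115, -0.03); 3−1 = (-45, 100, -0.04).
Determinant of the coordinate differences = (-105)·100 − (-45)·115 = -5325.
∂h/∂x = [(-0.03)·100 − (-0.04)·115] / -5325 = -0.0003005
∂h/∂y = [(-105)·(-0.04) − (-45)·(-0.03)] / -5325 = -0.0005352
Flow = −∇h = (+0.0003005 east, +0.0005352 north), which points northeast.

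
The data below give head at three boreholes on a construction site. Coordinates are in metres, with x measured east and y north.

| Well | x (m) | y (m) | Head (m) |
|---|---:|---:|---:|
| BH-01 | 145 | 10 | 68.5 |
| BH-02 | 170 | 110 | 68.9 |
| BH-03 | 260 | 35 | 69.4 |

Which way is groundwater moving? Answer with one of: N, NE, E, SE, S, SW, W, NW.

W

With h = a·x + b·y + c and BH-01 as origin, the differences give:
  25·a + 100·b = +0.4
  115·a + 25·b = +0.9
Eliminate b (×25 and ×100, subtract): -10875·a = -80.00 → a = ∂h/∂x = +0.007356
Back-substitute: b = ∂h/∂y = +0.002161.
Flow = −∇h = (-0.007356 east, -0.002161 north), which points west.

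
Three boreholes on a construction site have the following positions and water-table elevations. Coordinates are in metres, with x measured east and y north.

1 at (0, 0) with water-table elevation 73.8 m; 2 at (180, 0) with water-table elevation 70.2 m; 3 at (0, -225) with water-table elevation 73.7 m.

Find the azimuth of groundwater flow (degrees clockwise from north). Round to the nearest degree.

091°

∂h/∂x = (70.2 − 73.8) / (180 − 0) = -0.02000
∂h/∂y = (73.7 − 73.8) / (-225 − 0) = +0.0004444
Flow direction (−∇h) has components (+0.02000 E, -0.0004444 N).
Azimuth = atan2(E, N) = atan2(+0.02000, -0.0004444) = 91.3° ≈ 091°.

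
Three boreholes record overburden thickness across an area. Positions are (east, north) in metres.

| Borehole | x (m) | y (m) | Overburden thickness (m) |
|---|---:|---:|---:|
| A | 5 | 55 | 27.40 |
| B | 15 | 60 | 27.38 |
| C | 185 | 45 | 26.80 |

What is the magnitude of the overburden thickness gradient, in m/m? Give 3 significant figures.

0.00400 m/m

Three-point gradient (reference A): Δ to B = (10, 5, -0.02), Δ to C = (180, -10, -0.60).
∂d/∂x = -0.003200, ∂d/∂y = +0.002400 (det = -1000).
|∇f| = √(-0.003200² + 0.002400²) = 0.004 m/m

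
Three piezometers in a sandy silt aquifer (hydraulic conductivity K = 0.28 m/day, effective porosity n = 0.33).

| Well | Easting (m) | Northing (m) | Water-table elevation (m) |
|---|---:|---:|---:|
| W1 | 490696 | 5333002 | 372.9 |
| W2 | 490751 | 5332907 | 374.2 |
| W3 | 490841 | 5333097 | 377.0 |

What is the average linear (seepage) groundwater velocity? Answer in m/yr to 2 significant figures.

8.4 m/yr

With h = a·x + b·y + c and W1 as origin, the differences give:
  55·a + (-95)·b = +1.3
  145·a + 95·b = +4.1
Eliminate b (×95 and ×(-95), subtract): 19000·a = 513.00 → a = ∂h/∂x = +0.02700
Back-substitute: b = ∂h/∂y = +0.001947.
|∇h| = √(0.02700² + 0.001947²) = 0.02707
Seepage velocity v = K·i/n = 0.28 × 0.02707 / 0.33 = 0.02297 m/day = 8.39 m/yr.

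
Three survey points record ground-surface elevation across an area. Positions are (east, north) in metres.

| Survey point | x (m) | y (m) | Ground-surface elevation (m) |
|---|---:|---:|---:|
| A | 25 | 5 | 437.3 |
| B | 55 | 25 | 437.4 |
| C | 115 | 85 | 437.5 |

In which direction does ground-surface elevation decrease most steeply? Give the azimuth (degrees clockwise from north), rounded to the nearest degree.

Three-point gradient (reference A): Δ to B = (30, 20, +0.1), Δ to C = (90, 80, +0.2).
∂z/∂x = +0.006667, ∂z/∂y = -0.005000 (det = 600).
Steepest decrease is along −∇f: components (-0.006667 E, +0.005000 N).
Azimuth = atan2(-0.006667, +0.005000) = 306.9° ≈ 307°.

307°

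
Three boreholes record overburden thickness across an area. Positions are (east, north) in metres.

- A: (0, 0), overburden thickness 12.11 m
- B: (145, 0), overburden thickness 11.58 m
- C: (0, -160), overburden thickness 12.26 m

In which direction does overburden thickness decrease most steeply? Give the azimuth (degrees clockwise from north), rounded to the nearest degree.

076°

∂d/∂x = (11.58 − 12.11) / (145 − 0) = -0.003655
∂d/∂y = (12.26 − 12.11) / (-160 − 0) = -0.0009375
Steepest decrease is along −∇f: components (+0.003655 E, +0.0009375 N).
Azimuth = atan2(+0.003655, +0.0009375) = 75.6° ≈ 076°.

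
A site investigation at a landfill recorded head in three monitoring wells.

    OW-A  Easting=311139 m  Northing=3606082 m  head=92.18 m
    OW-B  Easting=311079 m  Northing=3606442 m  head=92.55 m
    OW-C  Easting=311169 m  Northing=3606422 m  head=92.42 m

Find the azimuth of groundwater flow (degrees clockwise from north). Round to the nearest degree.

123°

Differences from OW-A: to OW-B (Δx, Δy, Δh) = (-60, 360, +0.37); to OW-C = (30, 340, +0.24).
Solve a·Δx + b·Δy = Δh: det = (-60)·340 − 30·360 = -31200.
∂h/∂x = [(+0.37)·340 − (+0.24)·360] / -31200 = -0.001263
∂h/∂y = [(-60)·(+0.24) − 30·(+0.37)] / -31200 = +0.0008173
Flow direction (−∇h) has components (+0.001263 E, -0.0008173 N).
Azimuth = atan2(E, N) = atan2(+0.001263, -0.0008173) = 122.9° ≈ 123°.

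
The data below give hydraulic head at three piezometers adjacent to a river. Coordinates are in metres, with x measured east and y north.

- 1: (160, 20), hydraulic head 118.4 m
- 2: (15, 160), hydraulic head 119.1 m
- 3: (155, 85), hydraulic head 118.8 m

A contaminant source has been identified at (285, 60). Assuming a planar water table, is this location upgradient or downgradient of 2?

downgradient

With h = a·x + b·y + c and 1 as origin, the differences give:
  (-145)·a + 140·b = +0.7
  (-5)·a + 65·b = +0.4
Eliminate b (×65 and ×140, subtract): -8725·a = -10.50 → a = ∂h/∂x = +0.001203
Back-substitute: b = ∂h/∂y = +0.006246.
Head at (285, 60) = 118.4 + (+0.001203)·(125) + (+0.006246)·(40) = 118.80 m.
That is lower than the 119.1 m at 2, so the point is downgradient.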